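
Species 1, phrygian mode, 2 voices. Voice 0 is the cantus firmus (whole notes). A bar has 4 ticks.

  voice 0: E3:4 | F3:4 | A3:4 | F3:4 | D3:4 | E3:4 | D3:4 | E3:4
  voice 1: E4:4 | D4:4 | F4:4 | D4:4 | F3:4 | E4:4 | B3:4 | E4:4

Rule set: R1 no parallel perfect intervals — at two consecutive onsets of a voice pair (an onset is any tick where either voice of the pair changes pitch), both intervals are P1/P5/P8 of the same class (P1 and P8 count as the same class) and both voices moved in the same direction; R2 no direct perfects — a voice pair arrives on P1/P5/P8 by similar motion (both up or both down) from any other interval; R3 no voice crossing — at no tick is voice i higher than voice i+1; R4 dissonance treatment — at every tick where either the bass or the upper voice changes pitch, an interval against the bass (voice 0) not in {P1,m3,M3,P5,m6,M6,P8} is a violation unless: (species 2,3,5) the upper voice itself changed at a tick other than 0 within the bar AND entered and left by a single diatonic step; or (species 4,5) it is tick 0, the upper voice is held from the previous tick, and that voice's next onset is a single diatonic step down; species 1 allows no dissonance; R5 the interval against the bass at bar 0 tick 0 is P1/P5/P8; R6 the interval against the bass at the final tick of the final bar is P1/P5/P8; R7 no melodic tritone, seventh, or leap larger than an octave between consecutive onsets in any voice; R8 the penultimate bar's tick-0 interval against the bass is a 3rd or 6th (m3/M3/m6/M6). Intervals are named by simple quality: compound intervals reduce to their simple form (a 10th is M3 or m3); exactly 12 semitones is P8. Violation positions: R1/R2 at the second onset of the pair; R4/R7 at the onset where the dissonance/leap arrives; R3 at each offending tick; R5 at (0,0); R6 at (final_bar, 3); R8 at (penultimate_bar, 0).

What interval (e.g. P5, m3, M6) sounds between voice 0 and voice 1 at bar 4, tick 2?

m3

voice 0=D3 voice 1=F3 -> m3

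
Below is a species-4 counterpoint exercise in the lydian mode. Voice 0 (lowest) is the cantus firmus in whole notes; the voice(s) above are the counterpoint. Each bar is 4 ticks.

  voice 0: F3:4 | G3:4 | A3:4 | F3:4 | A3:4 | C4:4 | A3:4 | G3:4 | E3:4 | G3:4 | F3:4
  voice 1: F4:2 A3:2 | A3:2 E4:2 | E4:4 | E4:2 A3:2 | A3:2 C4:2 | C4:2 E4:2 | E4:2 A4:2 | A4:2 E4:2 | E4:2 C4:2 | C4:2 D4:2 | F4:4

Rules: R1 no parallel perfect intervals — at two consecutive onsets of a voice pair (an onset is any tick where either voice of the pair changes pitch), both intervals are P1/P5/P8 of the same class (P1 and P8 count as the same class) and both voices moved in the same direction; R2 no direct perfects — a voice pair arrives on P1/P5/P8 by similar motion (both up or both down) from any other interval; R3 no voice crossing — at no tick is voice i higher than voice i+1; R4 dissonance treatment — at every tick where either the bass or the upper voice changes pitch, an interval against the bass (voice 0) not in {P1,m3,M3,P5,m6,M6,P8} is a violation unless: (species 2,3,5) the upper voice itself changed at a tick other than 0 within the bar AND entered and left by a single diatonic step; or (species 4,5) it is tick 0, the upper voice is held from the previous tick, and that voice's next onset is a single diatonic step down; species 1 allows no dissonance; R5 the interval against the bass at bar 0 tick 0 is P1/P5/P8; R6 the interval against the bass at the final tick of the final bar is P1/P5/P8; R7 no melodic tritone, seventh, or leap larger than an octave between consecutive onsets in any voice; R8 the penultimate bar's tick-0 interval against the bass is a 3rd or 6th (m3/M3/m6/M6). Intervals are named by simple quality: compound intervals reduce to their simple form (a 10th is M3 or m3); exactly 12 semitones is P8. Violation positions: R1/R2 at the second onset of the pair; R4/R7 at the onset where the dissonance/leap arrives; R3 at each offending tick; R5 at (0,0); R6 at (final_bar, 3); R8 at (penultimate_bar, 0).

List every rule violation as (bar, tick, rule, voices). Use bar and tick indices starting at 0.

bar 0: v0=F3 v1=F4 downbeat P8
bar 1: v0=G3 v1=A3 downbeat M2
bar 2: v0=A3 v1=E4 downbeat P5
bar 3: v0=F3 v1=E4 downbeat M7
bar 4: v0=A3 v1=A3 downbeat P1
bar 5: v0=C4 v1=C4 downbeat P1
bar 6: v0=A3 v1=E4 downbeat P5
bar 7: v0=G3 v1=A4 downbeat M2
bar 8: v0=E3 v1=E4 downbeat P8
bar 9: v0=G3 v1=C4 downbeat P4
bar 10: v0=F3 v1=F4 downbeat P8
  -> R4 @ bar 1 tick 0 v(0, 1): G3/A3 M2 untreated
  -> R4 @ bar 3 tick 0 v(0, 1): F3/E4 M7 untreated
  -> R4 @ bar 7 tick 0 v(0, 1): G3/A4 M2 untreated
  -> R4 @ bar 9 tick 0 v(0, 1): G3/C4 P4 untreated
  -> R8 @ bar 9 tick 0 v(0, 1): penult P4 not 3rd/6th

(1, 0, R4, (0, 1))
(3, 0, R4, (0, 1))
(7, 0, R4, (0, 1))
(9, 0, R4, (0, 1))
(9, 0, R8, (0, 1))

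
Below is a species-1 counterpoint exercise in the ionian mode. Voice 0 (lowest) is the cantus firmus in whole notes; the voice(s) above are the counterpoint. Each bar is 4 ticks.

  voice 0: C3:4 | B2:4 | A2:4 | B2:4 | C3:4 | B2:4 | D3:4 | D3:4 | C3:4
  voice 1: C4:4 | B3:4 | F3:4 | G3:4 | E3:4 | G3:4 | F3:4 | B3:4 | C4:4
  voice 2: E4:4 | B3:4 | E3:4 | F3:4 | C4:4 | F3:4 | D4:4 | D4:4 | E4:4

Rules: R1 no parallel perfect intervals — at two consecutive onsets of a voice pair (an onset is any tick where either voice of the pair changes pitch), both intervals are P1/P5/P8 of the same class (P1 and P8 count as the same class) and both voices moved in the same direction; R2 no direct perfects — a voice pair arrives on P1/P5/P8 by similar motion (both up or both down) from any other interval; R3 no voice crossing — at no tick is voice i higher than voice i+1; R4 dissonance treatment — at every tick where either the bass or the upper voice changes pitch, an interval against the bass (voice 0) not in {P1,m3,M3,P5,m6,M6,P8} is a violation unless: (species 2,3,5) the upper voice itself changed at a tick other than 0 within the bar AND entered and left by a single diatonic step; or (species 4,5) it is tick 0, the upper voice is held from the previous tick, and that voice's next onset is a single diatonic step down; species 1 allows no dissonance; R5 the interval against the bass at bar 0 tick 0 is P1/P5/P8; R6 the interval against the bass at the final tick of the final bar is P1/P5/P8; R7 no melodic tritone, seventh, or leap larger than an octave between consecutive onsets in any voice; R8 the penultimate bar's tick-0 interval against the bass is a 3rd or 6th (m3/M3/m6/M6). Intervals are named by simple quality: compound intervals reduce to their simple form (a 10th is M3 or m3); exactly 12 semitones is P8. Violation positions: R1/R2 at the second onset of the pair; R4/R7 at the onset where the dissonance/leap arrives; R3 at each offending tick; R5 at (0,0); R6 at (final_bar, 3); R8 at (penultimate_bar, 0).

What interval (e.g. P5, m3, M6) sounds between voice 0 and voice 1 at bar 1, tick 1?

P8

voice 0=B2 voice 1=B3 -> P8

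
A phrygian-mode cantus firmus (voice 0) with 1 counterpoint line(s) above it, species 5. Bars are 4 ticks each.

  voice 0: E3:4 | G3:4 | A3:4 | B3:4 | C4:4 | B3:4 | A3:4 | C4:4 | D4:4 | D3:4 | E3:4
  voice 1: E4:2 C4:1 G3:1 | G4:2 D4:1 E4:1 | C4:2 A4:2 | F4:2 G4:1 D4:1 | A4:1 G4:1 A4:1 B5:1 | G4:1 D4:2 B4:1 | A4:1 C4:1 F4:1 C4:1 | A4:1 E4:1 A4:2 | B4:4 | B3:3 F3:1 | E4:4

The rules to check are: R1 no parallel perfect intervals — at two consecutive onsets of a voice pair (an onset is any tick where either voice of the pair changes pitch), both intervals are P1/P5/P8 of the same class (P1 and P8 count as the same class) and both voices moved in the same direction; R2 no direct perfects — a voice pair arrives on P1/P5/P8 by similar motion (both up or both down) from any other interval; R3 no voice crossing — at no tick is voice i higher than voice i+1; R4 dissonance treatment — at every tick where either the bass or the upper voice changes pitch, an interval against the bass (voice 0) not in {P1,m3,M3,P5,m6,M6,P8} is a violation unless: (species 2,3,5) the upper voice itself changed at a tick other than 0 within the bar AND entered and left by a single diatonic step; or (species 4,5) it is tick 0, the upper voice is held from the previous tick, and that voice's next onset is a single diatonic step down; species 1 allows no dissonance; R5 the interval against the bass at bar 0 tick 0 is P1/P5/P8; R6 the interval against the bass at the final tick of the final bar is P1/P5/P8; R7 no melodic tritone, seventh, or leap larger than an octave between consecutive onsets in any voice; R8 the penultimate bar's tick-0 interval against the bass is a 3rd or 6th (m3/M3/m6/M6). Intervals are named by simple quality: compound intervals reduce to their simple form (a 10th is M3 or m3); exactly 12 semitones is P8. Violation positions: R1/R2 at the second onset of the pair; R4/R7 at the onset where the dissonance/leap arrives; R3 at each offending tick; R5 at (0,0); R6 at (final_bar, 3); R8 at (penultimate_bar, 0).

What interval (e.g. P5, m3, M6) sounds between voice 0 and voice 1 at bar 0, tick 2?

m6

voice 0=E3 voice 1=C4 -> m6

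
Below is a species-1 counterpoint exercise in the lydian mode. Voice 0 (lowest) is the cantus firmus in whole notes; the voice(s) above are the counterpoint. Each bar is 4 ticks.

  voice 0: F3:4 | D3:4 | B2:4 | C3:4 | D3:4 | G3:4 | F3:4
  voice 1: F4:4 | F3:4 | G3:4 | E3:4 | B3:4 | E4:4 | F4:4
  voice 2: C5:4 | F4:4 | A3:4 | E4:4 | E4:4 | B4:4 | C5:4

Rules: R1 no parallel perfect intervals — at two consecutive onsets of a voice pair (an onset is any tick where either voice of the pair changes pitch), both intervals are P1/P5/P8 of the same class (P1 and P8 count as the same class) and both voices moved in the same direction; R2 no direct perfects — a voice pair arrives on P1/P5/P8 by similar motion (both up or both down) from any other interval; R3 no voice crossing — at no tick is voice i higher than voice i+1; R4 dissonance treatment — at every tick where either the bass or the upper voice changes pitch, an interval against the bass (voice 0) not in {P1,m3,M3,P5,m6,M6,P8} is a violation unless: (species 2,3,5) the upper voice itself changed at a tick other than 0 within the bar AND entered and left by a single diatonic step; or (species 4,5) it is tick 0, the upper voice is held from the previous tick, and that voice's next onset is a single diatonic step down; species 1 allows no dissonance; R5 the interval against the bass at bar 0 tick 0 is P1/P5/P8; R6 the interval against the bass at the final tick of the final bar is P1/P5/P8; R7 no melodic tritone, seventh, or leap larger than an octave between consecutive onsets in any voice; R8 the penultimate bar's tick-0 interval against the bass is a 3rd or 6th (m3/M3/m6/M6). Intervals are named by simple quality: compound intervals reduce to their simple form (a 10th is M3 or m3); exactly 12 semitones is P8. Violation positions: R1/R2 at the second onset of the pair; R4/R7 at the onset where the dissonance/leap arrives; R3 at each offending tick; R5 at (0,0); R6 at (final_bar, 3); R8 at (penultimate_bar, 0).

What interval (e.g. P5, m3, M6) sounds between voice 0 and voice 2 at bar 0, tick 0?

P5

voice 0=F3 voice 2=C5 -> P5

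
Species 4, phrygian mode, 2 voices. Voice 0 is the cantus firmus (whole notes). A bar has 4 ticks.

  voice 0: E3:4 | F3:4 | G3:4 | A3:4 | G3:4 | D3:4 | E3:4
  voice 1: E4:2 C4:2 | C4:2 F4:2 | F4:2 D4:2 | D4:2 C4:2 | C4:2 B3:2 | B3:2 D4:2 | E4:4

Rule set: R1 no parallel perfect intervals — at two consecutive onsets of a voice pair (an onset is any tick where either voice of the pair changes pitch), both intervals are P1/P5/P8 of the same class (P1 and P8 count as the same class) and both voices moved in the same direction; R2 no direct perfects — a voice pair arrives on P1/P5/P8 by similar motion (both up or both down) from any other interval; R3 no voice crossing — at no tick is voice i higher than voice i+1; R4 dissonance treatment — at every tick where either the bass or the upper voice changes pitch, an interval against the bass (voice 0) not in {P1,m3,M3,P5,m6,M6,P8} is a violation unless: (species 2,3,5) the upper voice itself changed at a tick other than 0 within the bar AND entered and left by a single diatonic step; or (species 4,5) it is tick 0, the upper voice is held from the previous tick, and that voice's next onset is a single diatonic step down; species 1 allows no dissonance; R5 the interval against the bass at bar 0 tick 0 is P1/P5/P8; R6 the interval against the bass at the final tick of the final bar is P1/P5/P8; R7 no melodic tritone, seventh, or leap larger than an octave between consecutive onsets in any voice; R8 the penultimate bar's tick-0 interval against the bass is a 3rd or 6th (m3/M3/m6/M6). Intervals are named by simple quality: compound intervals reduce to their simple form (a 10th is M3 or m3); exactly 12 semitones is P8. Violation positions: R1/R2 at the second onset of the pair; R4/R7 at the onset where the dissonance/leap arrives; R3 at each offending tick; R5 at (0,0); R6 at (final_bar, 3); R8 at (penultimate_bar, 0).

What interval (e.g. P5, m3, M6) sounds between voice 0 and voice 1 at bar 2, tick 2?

voice 0=G3 voice 1=D4 -> P5

P5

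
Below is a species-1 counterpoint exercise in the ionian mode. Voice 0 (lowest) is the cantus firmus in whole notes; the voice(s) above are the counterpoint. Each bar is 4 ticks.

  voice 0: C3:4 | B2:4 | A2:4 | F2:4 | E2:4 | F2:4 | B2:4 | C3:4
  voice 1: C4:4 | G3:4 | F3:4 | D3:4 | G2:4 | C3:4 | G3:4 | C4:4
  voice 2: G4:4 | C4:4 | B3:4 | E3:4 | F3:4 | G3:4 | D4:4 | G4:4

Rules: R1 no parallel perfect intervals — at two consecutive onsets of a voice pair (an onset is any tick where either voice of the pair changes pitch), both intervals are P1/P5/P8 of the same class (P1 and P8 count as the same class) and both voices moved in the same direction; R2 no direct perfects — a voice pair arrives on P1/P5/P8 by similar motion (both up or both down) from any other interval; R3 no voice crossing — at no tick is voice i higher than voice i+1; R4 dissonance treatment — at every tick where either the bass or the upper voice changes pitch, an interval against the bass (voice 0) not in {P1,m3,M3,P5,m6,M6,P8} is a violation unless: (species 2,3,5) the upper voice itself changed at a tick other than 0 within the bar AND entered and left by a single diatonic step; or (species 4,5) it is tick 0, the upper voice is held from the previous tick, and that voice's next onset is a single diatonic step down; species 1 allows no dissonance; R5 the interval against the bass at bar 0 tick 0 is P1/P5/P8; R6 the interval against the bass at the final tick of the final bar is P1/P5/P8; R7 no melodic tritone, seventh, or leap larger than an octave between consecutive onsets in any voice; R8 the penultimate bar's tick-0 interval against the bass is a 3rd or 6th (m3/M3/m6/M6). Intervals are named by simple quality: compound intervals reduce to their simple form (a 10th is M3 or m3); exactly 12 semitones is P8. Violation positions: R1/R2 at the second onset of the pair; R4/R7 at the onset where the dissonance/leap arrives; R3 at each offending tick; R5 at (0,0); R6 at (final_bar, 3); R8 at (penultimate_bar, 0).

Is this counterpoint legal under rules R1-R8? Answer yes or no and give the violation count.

No (12 violations)

bar 0: v0=C3 v1=C4 v2=G4 (P5)
bar 1: v0=B2 v1=G3 v2=C4 (m2)
bar 2: v0=A2 v1=F3 v2=B3 (M2)
bar 3: v0=F2 v1=D3 v2=E3 (M7)
bar 4: v0=E2 v1=G2 v2=F3 (m2)
bar 5: v0=F2 v1=C3 v2=G3 (M2)
bar 6: v0=B2 v1=G3 v2=D4 (m3)
bar 7: v0=C3 v1=C4 v2=G4 (P5)
  R4 @ bar1.0: B2/C4 m2 untreated
  R4 @ bar2.0: A2/B3 M2 untreated
  R4 @ bar3.0: F2/E3 M7 untreated
  R4 @ bar4.0: E2/F3 m2 untreated
  R2 @ bar5.0: E2/G2 m3 -> F2/C3 P5 similar
  R2 @ bar5.0: G2/F3 m7 -> C3/G3 P5 similar
  R4 @ bar5.0: F2/G3 M2 untreated
  R1 @ bar6.0: C3/G3 P5 -> G3/D4 P5 similar
  R7 @ bar6.0: F2->B2 leap 6st
  R1 @ bar7.0: G3/D4 P5 -> C4/G4 P5 similar
  R2 @ bar7.0: B2/G3 m6 -> C3/C4 P8 similar
  R2 @ bar7.0: B2/D4 m3 -> C3/G4 P5 similar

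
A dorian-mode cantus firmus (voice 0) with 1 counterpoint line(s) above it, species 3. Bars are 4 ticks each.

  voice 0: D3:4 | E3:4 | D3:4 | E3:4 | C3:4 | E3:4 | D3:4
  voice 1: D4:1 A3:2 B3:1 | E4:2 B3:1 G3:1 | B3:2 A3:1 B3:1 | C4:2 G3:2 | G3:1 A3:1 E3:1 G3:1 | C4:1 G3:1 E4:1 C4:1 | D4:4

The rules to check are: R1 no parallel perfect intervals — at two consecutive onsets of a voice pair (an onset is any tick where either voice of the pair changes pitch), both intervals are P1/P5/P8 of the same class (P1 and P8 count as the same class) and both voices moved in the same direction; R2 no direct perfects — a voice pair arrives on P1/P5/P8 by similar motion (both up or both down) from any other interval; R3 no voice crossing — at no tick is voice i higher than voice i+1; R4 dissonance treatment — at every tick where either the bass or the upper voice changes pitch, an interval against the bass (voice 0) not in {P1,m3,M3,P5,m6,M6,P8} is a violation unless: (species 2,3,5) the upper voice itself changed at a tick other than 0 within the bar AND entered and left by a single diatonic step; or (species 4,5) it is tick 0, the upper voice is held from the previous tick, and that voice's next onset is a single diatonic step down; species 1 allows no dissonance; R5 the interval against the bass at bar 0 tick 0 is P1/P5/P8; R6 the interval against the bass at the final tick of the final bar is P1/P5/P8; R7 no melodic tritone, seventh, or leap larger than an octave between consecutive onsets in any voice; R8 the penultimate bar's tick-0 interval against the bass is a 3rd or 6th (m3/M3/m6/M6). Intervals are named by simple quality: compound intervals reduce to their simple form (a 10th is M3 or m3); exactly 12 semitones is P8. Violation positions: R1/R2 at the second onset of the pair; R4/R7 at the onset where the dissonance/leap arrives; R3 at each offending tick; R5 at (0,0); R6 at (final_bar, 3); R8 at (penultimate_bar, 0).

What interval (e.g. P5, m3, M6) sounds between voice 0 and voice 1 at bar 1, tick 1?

voice 0=E3 voice 1=E4 -> P8

P8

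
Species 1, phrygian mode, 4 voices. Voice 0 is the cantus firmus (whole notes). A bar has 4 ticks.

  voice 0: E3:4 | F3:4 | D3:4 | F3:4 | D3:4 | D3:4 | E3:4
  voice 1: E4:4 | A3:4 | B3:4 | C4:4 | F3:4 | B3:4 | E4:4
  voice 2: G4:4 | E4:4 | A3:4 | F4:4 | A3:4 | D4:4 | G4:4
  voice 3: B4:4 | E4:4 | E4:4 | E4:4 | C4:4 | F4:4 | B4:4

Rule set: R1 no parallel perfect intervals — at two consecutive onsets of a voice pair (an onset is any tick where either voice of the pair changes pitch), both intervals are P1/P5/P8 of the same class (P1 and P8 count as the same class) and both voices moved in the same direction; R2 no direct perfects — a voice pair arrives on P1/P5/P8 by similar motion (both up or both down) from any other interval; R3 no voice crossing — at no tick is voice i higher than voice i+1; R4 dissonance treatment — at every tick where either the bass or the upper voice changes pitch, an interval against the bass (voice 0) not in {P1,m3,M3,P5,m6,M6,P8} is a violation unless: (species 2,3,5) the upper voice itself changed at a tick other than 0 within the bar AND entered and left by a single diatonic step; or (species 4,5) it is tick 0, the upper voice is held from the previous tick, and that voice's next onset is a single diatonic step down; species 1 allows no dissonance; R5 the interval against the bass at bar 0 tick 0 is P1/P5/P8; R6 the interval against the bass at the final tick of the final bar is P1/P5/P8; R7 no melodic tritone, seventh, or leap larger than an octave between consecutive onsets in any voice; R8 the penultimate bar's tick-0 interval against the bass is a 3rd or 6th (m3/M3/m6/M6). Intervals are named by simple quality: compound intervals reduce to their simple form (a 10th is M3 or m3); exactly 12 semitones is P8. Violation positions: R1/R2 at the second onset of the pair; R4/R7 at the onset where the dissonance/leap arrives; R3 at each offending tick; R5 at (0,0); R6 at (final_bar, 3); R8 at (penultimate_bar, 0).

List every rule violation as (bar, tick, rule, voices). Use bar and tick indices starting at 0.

bar 0: v0=E3 v1=E4 v2=G4 v3=B4 downbeat P5
bar 1: v0=F3 v1=A3 v2=E4 v3=E4 downbeat M7
bar 2: v0=D3 v1=B3 v2=A3 v3=E4 downbeat M2
bar 3: v0=F3 v1=C4 v2=F4 v3=E4 downbeat M7
bar 4: v0=D3 v1=F3 v2=A3 v3=C4 downbeat m7
bar 5: v0=D3 v1=B3 v2=D4 v3=F4 downbeat m3
bar 6: v0=E3 v1=E4 v2=G4 v3=B4 downbeat P5
  -> R5 @ bar 0 tick 0 v(0, 2): opens on m3
  -> R1 @ bar 1 tick 0 v(1, 3): E4/B4 P5 -> A3/E4 P5 similar
  -> R2 @ bar 1 tick 0 v(1, 2): E4/G4 m3 -> A3/E4 P5 similar
  -> R2 @ bar 1 tick 0 v(2, 3): G4/B4 M3 -> E4/E4 P1 similar
  -> R4 @ bar 1 tick 0 v(0, 2): F3/E4 M7 untreated
  -> R4 @ bar 1 tick 0 v(0, 3): F3/E4 M7 untreated
  -> R2 @ bar 2 tick 0 v(0, 2): F3/E4 M7 -> D3/A3 P5 similar
  -> R3 @ bar 2 tick 0 v(1, 2): B3 above A3
  -> R4 @ bar 2 tick 0 v(0, 3): D3/E4 M2 untreated
  -> R3 @ bar 2 tick 1 v(1, 2): B3 above A3
  -> R3 @ bar 2 tick 2 v(1, 2): B3 above A3
  -> R3 @ bar 2 tick 3 v(1, 2): B3 above A3
  -> R2 @ bar 3 tick 0 v(0, 1): D3/B3 M6 -> F3/C4 P5 similar
  -> R2 @ bar 3 tick 0 v(0, 2): D3/A3 P5 -> F3/F4 P8 similar
  -> R3 @ bar 3 tick 0 v(2, 3): F4 above E4
  -> R4 @ bar 3 tick 0 v(0, 3): F3/E4 M7 untreated
  -> R3 @ bar 3 tick 1 v(2, 3): F4 above E4
  -> R3 @ bar 3 tick 2 v(2, 3): F4 above E4
  -> R3 @ bar 3 tick 3 v(2, 3): F4 above E4
  -> R2 @ bar 4 tick 0 v(0, 2): F3/F4 P8 -> D3/A3 P5 similar
  -> R2 @ bar 4 tick 0 v(1, 3): C4/E4 M3 -> F3/C4 P5 similar
  -> R4 @ bar 4 tick 0 v(0, 3): D3/C4 m7 untreated
  -> R7 @ bar 5 tick 0 v(1,): F3->B3 leap 6st
  -> R8 @ bar 5 tick 0 v(0, 2): penult P8 not 3rd/6th
  -> R2 @ bar 6 tick 0 v(0, 1): D3/B3 M6 -> E3/E4 P8 similar
  -> R2 @ bar 6 tick 0 v(0, 3): D3/F4 m3 -> E3/B4 P5 similar
  -> R2 @ bar 6 tick 0 v(1, 3): B3/F4 TT -> E4/B4 P5 similar
  -> R7 @ bar 6 tick 0 v(3,): F4->B4 leap 6st
  -> R6 @ bar 6 tick 3 v(0, 2): closes on m3

(0, 0, R5, (0, 2))
(1, 0, R1, (1, 3))
(1, 0, R2, (1, 2))
(1, 0, R2, (2, 3))
(1, 0, R4, (0, 2))
(1, 0, R4, (0, 3))
(2, 0, R2, (0, 2))
(2, 0, R3, (1, 2))
(2, 0, R4, (0, 3))
(2, 1, R3, (1, 2))
(2, 2, R3, (1, 2))
(2, 3, R3, (1, 2))
(3, 0, R2, (0, 1))
(3, 0, R2, (0, 2))
(3, 0, R3, (2, 3))
(3, 0, R4, (0, 3))
(3, 1, R3, (2, 3))
(3, 2, R3, (2, 3))
(3, 3, R3, (2, 3))
(4, 0, R2, (0, 2))
(4, 0, R2, (1, 3))
(4, 0, R4, (0, 3))
(5, 0, R7, (1,))
(5, 0, R8, (0, 2))
(6, 0, R2, (0, 1))
(6, 0, R2, (0, 3))
(6, 0, R2, (1, 3))
(6, 0, R7, (3,))
(6, 3, R6, (0, 2))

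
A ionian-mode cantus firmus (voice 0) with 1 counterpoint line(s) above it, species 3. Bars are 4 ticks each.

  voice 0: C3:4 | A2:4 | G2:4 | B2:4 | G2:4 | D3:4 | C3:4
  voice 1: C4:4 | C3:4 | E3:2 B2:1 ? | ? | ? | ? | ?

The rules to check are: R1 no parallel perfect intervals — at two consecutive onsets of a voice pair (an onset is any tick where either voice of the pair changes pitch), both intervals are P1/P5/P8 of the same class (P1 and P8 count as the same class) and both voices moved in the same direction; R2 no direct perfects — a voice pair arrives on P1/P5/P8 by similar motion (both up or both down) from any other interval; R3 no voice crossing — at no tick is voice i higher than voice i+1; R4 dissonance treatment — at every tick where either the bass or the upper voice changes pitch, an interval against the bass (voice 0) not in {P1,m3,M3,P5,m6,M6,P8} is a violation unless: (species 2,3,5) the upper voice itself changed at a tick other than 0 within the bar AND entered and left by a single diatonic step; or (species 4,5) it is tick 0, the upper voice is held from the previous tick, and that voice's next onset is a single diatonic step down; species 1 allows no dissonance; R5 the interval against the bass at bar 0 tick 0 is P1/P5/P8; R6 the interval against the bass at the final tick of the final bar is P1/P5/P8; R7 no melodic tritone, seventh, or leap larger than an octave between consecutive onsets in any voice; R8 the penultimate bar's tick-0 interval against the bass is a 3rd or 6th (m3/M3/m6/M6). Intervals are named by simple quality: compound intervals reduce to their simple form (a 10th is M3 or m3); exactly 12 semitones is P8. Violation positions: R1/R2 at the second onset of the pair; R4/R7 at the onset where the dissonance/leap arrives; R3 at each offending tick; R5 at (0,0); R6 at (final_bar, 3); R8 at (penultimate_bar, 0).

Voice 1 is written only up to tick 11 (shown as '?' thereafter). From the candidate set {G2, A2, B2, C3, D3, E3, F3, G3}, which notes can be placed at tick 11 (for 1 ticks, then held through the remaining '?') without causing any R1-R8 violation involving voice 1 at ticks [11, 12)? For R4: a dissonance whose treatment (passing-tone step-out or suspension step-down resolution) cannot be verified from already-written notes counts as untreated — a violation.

{B2, D3, E3, G2, G3}

G2: legal
A2: violates R4
B2: legal
C3: violates R4
D3: legal
E3: legal
F3: violates R4,R7
G3: legal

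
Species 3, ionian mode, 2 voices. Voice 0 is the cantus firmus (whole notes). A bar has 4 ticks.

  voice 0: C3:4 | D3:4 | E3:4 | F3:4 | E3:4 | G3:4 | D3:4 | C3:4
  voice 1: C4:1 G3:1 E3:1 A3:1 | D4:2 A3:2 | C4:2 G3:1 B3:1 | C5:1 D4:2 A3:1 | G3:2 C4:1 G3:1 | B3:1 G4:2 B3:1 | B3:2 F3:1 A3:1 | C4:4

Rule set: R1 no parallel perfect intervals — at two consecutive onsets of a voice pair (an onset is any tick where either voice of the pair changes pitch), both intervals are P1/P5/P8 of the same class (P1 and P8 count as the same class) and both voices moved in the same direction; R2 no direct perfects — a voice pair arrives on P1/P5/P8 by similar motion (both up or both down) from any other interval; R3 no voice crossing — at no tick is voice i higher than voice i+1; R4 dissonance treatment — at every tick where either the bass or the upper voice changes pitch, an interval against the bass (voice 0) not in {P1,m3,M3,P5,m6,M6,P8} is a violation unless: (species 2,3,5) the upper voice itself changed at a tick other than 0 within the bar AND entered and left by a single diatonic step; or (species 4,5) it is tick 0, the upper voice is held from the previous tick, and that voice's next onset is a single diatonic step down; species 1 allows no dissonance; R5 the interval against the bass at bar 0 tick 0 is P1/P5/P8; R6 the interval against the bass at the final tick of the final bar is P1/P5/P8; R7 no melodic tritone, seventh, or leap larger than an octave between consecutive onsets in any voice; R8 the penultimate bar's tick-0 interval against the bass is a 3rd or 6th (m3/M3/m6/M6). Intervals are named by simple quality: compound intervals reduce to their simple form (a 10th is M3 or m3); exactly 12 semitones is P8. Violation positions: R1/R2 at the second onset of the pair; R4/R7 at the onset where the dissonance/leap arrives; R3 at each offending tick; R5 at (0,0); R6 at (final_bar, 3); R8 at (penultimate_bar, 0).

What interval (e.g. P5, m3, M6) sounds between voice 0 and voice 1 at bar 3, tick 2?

voice 0=F3 voice 1=D4 -> M6

M6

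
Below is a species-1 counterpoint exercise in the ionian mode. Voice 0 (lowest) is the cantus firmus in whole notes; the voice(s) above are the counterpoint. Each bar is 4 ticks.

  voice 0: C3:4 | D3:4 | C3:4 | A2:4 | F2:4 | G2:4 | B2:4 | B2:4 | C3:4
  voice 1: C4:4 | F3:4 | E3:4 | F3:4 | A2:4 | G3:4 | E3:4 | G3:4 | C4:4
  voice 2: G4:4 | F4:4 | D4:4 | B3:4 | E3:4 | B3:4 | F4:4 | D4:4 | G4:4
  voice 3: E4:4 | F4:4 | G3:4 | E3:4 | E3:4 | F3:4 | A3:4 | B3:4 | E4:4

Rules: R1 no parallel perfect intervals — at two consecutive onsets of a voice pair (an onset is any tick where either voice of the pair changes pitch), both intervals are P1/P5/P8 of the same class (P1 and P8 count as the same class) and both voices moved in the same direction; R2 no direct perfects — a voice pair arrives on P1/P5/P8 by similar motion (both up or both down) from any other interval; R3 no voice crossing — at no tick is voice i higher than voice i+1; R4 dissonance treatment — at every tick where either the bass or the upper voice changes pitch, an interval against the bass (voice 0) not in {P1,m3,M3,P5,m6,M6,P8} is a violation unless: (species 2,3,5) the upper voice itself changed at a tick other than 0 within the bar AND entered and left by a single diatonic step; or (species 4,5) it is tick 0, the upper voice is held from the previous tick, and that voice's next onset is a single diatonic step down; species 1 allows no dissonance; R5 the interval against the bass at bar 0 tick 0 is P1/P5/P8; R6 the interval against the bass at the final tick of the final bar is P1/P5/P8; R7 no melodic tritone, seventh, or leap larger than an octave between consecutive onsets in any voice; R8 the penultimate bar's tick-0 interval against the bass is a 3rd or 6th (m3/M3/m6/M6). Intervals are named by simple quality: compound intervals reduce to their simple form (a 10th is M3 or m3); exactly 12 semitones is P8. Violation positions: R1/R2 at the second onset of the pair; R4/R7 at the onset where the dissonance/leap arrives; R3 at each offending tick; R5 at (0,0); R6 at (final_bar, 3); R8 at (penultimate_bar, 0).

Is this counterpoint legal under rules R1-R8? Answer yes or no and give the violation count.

No (52 violations)

bar 0: v0=C3 v1=C4 v2=G4 v3=E4 (M3)
bar 1: v0=D3 v1=F3 v2=F4 v3=F4 (m3)
bar 2: v0=C3 v1=E3 v2=D4 v3=G3 (P5)
bar 3: v0=A2 v1=F3 v2=B3 v3=E3 (P5)
bar 4: v0=F2 v1=A2 v2=E3 v3=E3 (M7)
bar 5: v0=G2 v1=G3 v2=B3 v3=F3 (m7)
bar 6: v0=B2 v1=E3 v2=F4 v3=A3 (m7)
bar 7: v0=B2 v1=G3 v2=D4 v3=B3 (P8)
bar 8: v0=C3 v1=C4 v2=G4 v3=E4 (M3)
  R3 @ bar0.0: G4 above E4
  R5 @ bar0.0: opens on M3
  R3 @ bar0.1: G4 above E4
  R3 @ bar0.2: G4 above E4
  R3 @ bar0.3: G4 above E4
  R2 @ bar1.0: C4/G4 P5 -> F3/F4 P8 similar
  R2 @ bar2.0: D3/F4 m3 -> C3/G3 P5 similar
  R2 @ bar2.0: F4/F4 P1 -> D4/G3 P5 similar
  R3 @ bar2.0: D4 above G3
  R4 @ bar2.0: C3/D4 M2 untreated
  R7 @ bar2.0: F4->G3 leap 10st
  R3 @ bar2.1: D4 above G3
  R3 @ bar2.2: D4 above G3
  R3 @ bar2.3: D4 above G3
  R1 @ bar3.0: C3/G3 P5 -> A2/E3 P5 similar
  R1 @ bar3.0: D4/G3 P5 -> B3/E3 P5 similar
  R3 @ bar3.0: B3 above E3
  R4 @ bar3.0: A2/B3 M2 untreated
  R3 @ bar3.1: B3 above E3
  R3 @ bar3.2: B3 above E3
  R3 @ bar3.3: B3 above E3
  R2 @ bar4.0: F3/B3 TT -> A2/E3 P5 similar
  R4 @ bar4.0: F2/E3 M7 untreated
  R4 @ bar4.0: F2/E3 M7 untreated
  R2 @ bar5.0: F2/A2 M3 -> G2/G3 P8 similar
  R3 @ bar5.0: B3 above F3
  R4 @ bar5.0: G2/F3 m7 untreated
  R7 @ bar5.0: A2->G3 leap 10st
  R3 @ bar5.1: B3 above F3
  R3 @ bar5.2: B3 above F3
  R3 @ bar5.3: B3 above F3
  R3 @ bar6.0: F4 above A3
  R4 @ bar6.0: B2/E3 P4 untreated
  R4 @ bar6.0: B2/F4 TT untreated
  R4 @ bar6.0: B2/A3 m7 untreated
  R7 @ bar6.0: B3->F4 leap 6st
  R3 @ bar6.1: F4 above A3
  R3 @ bar6.2: F4 above A3
  R3 @ bar6.3: F4 above A3
  R3 @ bar7.0: D4 above B3
  R8 @ bar7.0: penult P8 not 3rd/6th
  R3 @ bar7.1: D4 above B3
  R3 @ bar7.2: D4 above B3
  R3 @ bar7.3: D4 above B3
  R1 @ bar8.0: G3/D4 P5 -> C4/G4 P5 similar
  R2 @ bar8.0: B2/G3 m6 -> C3/C4 P8 similar
  R2 @ bar8.0: B2/D4 m3 -> C3/G4 P5 similar
  R3 @ bar8.0: G4 above E4
  R3 @ bar8.1: G4 above E4
  R3 @ bar8.2: G4 above E4
  R3 @ bar8.3: G4 above E4
  R6 @ bar8.3: closes on M3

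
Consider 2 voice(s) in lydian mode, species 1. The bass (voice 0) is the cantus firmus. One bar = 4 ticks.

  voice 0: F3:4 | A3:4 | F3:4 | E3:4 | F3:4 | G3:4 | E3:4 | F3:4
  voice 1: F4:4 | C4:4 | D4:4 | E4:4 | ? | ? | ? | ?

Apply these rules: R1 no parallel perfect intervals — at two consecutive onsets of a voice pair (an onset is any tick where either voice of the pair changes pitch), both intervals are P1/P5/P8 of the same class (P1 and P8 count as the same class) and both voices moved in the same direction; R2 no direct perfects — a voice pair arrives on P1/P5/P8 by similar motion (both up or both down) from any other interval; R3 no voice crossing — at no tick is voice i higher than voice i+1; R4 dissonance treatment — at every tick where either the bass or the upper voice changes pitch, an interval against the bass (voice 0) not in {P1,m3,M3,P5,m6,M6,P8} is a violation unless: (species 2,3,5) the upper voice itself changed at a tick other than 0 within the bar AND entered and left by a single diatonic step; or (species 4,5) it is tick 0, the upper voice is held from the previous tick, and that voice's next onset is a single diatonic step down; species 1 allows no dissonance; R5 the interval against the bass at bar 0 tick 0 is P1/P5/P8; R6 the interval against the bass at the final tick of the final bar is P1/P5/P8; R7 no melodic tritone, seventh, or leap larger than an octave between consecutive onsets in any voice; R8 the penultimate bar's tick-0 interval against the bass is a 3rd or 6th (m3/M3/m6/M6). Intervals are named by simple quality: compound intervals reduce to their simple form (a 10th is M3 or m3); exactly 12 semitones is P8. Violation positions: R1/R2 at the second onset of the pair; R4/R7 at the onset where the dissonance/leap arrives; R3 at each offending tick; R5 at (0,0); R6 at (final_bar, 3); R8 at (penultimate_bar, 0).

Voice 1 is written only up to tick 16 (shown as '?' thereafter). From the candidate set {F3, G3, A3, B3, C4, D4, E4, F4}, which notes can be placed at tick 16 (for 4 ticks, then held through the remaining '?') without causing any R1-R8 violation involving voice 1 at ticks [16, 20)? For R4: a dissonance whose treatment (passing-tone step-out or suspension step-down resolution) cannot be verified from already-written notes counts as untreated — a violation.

F3: violates R7
G3: violates R4
A3: legal
B3: violates R4
C4: legal
D4: legal
E4: violates R4
F4: violates R1

{A3, C4, D4}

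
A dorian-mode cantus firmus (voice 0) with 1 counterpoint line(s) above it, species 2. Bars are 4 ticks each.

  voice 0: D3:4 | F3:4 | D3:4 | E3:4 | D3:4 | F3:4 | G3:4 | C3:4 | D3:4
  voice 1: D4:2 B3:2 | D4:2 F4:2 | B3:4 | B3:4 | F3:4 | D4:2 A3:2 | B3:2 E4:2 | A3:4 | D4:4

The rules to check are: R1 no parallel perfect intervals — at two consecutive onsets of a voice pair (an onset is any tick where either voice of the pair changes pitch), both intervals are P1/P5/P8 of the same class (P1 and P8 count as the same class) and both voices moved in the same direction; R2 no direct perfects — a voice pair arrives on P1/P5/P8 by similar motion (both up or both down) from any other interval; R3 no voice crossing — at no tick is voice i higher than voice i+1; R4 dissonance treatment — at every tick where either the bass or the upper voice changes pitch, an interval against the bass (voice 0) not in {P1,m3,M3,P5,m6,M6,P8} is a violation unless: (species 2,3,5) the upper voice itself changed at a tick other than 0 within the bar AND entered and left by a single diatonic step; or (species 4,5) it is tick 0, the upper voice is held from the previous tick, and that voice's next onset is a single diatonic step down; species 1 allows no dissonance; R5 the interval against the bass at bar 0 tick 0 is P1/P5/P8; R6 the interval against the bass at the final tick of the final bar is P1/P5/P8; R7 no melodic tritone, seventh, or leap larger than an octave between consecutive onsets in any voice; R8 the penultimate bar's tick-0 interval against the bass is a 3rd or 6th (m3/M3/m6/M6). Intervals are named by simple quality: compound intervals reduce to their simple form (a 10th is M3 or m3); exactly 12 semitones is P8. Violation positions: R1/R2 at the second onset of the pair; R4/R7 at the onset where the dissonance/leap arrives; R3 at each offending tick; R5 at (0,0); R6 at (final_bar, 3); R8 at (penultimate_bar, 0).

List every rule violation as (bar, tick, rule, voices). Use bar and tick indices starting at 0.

bar 0: v0=D3 v1=D4 downbeat P8
bar 1: v0=F3 v1=D4 downbeat M6
bar 2: v0=D3 v1=B3 downbeat M6
bar 3: v0=E3 v1=B3 downbeat P5
bar 4: v0=D3 v1=F3 downbeat m3
bar 5: v0=F3 v1=D4 downbeat M6
bar 6: v0=G3 v1=B3 downbeat M3
bar 7: v0=C3 v1=A3 downbeat M6
bar 8: v0=D3 v1=D4 downbeat P8
  -> R7 @ bar 2 tick 0 v(1,): F4->B3 leap 6st
  -> R7 @ bar 4 tick 0 v(1,): B3->F3 leap 6st
  -> R2 @ bar 8 tick 0 v(0, 1): C3/A3 M6 -> D3/D4 P8 similar

(2, 0, R7, (1,))
(4, 0, R7, (1,))
(8, 0, R2, (0, 1))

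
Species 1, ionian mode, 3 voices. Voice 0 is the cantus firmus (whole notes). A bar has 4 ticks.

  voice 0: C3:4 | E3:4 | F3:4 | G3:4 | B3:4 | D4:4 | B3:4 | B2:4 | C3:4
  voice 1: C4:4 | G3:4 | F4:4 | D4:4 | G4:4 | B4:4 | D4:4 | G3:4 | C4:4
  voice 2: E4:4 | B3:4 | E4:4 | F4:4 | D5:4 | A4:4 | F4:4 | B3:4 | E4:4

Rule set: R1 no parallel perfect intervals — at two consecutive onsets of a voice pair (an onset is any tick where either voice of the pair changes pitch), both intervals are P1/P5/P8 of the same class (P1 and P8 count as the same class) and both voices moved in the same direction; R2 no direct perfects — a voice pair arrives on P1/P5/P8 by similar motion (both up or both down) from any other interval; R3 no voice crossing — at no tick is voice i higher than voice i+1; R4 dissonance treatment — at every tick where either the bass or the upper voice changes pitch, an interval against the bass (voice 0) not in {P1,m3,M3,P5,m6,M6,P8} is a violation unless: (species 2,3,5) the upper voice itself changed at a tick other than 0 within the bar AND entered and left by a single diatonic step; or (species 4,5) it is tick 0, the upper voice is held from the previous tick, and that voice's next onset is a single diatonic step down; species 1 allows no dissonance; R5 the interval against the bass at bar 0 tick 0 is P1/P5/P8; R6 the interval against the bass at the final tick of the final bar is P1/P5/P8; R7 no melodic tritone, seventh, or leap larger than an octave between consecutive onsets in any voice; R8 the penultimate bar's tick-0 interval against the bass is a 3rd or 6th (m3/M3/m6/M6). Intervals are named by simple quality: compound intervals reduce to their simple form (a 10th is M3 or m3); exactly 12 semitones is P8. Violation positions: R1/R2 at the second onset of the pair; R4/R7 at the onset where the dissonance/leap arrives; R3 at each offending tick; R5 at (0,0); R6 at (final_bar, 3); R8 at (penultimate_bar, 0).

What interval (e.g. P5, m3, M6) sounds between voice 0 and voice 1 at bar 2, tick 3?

voice 0=F3 voice 1=F4 -> P8

P8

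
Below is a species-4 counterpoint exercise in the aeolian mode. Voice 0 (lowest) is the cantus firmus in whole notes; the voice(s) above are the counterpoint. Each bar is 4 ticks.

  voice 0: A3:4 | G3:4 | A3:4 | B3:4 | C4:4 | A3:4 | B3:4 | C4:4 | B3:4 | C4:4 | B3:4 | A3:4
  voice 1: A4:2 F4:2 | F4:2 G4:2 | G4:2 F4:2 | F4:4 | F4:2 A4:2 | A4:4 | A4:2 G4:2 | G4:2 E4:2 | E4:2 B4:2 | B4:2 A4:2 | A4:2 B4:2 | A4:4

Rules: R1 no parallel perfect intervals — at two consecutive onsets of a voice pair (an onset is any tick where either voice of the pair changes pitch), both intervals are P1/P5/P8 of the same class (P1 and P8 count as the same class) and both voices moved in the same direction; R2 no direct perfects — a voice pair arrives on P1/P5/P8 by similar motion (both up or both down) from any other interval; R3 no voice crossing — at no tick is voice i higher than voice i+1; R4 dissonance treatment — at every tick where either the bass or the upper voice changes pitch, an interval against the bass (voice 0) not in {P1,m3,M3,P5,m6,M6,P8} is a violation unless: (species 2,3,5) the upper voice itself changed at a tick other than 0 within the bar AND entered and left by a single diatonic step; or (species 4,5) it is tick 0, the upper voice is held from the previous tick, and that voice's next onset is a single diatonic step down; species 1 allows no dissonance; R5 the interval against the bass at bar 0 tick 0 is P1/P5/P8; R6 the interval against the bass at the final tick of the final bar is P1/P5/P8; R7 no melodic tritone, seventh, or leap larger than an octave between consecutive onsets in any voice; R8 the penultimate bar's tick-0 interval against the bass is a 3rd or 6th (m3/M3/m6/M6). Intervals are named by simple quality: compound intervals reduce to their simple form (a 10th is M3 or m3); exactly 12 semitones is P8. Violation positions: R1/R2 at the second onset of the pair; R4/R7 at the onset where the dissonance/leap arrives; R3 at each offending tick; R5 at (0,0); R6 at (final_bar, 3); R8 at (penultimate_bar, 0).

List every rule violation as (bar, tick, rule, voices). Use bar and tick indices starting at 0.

bar 0: v0=A3 v1=A4 downbeat P8
bar 1: v0=G3 v1=F4 downbeat m7
bar 2: v0=A3 v1=G4 downbeat m7
bar 3: v0=B3 v1=F4 downbeat TT
bar 4: v0=C4 v1=F4 downbeat P4
bar 5: v0=A3 v1=A4 downbeat P8
bar 6: v0=B3 v1=A4 downbeat m7
bar 7: v0=C4 v1=G4 downbeat P5
bar 8: v0=B3 v1=E4 downbeat P4
bar 9: v0=C4 v1=B4 downbeat M7
bar 10: v0=B3 v1=A4 downbeat m7
bar 11: v0=A3 v1=A4 downbeat P8
  -> R4 @ bar 1 tick 0 v(0, 1): G3/F4 m7 untreated
  -> R4 @ bar 3 tick 0 v(0, 1): B3/F4 TT untreated
  -> R4 @ bar 4 tick 0 v(0, 1): C4/F4 P4 untreated
  -> R4 @ bar 8 tick 0 v(0, 1): B3/E4 P4 untreated
  -> R4 @ bar 10 tick 0 v(0, 1): B3/A4 m7 untreated
  -> R8 @ bar 10 tick 0 v(0, 1): penult m7 not 3rd/6th
  -> R1 @ bar 11 tick 0 v(0, 1): B3/B4 P8 -> A3/A4 P8 similar

(1, 0, R4, (0, 1))
(3, 0, R4, (0, 1))
(4, 0, R4, (0, 1))
(8, 0, R4, (0, 1))
(10, 0, R4, (0, 1))
(10, 0, R8, (0, 1))
(11, 0, R1, (0, 1))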